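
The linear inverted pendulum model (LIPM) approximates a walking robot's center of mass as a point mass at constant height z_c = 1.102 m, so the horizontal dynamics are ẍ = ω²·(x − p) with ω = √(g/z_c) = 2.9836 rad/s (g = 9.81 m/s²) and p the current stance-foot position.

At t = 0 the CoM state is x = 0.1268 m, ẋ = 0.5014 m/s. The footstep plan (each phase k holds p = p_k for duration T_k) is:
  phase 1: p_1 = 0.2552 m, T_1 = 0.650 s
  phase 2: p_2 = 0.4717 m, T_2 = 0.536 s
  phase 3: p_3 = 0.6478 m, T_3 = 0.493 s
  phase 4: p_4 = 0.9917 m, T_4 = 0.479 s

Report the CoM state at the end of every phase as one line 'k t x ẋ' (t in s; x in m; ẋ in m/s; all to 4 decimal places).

phase 1: p=0.2552, T=0.650, ωT=1.939340, cosh=3.548979, sinh=3.405180; start (x,ẋ)=(0.126800, 0.501400) → end (x,ẋ)=(0.371759, 0.474953)
phase 2: p=0.4717, T=0.536, ωT=1.599210, cosh=2.575588, sinh=2.373531; start (x,ẋ)=(0.371759, 0.474953) → end (x,ẋ)=(0.592130, 0.515531)
phase 3: p=0.6478, T=0.493, ωT=1.470915, cosh=2.291465, sinh=2.061750; start (x,ẋ)=(0.592130, 0.515531) → end (x,ẋ)=(0.876479, 0.838868)
phase 4: p=0.9917, T=0.479, ωT=1.429144, cosh=2.207320, sinh=1.967806; start (x,ẋ)=(0.876479, 0.838868) → end (x,ẋ)=(1.290639, 1.175173)

1 0.6500 0.3718 0.4750
2 1.1860 0.5921 0.5155
3 1.6790 0.8765 0.8389
4 2.1580 1.2906 1.1752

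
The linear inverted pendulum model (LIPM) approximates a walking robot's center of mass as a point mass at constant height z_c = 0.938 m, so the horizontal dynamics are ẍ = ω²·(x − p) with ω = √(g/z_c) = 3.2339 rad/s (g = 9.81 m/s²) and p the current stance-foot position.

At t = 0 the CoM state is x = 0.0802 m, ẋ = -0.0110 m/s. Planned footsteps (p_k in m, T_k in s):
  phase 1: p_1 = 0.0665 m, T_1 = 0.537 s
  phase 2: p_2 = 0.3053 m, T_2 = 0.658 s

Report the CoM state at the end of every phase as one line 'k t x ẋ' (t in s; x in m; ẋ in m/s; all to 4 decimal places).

phase 1: p=0.0665, T=0.537, ωT=1.736604, cosh=2.927074, sinh=2.750956; start (x,ẋ)=(0.080200, -0.011000) → end (x,ẋ)=(0.097244, 0.089682)
phase 2: p=0.3053, T=0.658, ωT=2.127906, cosh=4.258176, sinh=4.139090; start (x,ẋ)=(0.097244, 0.089682) → end (x,ẋ)=(-0.465856, -2.403038)

1 0.5370 0.0972 0.0897
2 1.1950 -0.4659 -2.4030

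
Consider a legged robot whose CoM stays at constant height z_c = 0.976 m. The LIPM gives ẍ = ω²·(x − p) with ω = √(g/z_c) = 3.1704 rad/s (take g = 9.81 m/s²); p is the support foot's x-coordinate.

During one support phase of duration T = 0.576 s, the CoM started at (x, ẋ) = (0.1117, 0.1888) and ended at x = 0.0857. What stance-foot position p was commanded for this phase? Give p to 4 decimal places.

ωT = 3.1704·0.576 = 1.826150; cosh(ωT) = 3.185484, sinh(ωT) = 3.024451
x(T) = p + (x₀−p)·cosh(ωT) + (ẋ₀/ω)·sinh(ωT) ⇒ p·(1 − cosh) = x(T) − x₀·cosh − (ẋ₀/ω)·sinh
numerator   = 0.0857 − (0.1117)·3.185484 − (0.1888/3.1704)·3.024451 = -0.450227
denominator = 1 − 3.185484 = -2.185484
p = -0.450227 / -2.185484 = 0.2060

p = 0.2060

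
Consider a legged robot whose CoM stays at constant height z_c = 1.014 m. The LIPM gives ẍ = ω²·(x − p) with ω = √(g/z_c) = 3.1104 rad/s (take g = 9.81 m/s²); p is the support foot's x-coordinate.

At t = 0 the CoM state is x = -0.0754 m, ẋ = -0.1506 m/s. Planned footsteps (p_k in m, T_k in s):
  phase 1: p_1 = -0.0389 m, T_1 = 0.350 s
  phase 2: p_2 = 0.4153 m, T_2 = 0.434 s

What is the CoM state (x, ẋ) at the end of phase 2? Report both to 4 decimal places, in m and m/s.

x = -1.0054, ẋ = -4.0560

phase 1: p=-0.0389, T=0.350, ωT=1.088640, cosh=1.653453, sinh=1.316779; start (x,ẋ)=(-0.075400, -0.150600) → end (x,ẋ)=(-0.163007, -0.398503)
phase 2: p=0.4153, T=0.434, ωT=1.349914, cosh=2.058177, sinh=1.798915; start (x,ẋ)=(-0.163007, -0.398503) → end (x,ẋ)=(-1.005435, -4.056018)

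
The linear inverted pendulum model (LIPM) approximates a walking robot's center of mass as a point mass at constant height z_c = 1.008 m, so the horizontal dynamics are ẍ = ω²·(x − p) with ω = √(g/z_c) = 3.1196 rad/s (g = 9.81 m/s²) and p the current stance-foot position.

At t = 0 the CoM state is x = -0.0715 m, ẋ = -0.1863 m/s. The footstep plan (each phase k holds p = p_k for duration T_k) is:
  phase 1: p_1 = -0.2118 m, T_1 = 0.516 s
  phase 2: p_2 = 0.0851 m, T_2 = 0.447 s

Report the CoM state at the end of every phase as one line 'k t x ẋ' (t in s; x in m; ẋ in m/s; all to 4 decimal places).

1 0.5160 0.0097 0.5662
2 0.9630 0.2672 0.7669

phase 1: p=-0.2118, T=0.516, ωT=1.609714, cosh=2.600662, sinh=2.400717; start (x,ẋ)=(-0.071500, -0.186300) → end (x,ẋ)=(0.009704, 0.566242)
phase 2: p=0.0851, T=0.447, ωT=1.394461, cosh=2.140384, sinh=1.892417; start (x,ẋ)=(0.009704, 0.566242) → end (x,ẋ)=(0.267218, 0.766869)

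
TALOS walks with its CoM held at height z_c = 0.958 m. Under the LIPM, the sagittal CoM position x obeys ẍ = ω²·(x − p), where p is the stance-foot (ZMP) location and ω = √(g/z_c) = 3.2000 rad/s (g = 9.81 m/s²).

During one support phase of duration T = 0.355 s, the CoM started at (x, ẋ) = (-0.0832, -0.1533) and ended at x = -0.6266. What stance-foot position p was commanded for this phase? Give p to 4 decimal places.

p = 0.5807

ωT = 3.2000·0.355 = 1.136000; cosh(ωT) = 1.717694, sinh(ωT) = 1.396593
x(T) = p + (x₀−p)·cosh(ωT) + (ẋ₀/ω)·sinh(ωT) ⇒ p·(1 − cosh) = x(T) − x₀·cosh − (ẋ₀/ω)·sinh
numerator   = -0.6266 − (-0.0832)·1.717694 − (-0.1533/3.2000)·1.396593 = -0.416782
denominator = 1 − 1.717694 = -0.717694
p = -0.416782 / -0.717694 = 0.5807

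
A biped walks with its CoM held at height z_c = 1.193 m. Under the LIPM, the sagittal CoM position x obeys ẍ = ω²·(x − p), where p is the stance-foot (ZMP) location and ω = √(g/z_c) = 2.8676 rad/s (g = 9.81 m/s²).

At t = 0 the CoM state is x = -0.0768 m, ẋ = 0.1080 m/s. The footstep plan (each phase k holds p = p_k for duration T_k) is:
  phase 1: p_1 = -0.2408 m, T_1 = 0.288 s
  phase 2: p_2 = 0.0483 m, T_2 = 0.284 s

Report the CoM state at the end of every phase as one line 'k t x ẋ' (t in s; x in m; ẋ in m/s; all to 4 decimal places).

1 0.2880 0.0171 0.5810
2 0.5720 0.1901 0.7036

phase 1: p=-0.2408, T=0.288, ωT=0.825869, cosh=1.360859, sinh=0.923005; start (x,ẋ)=(-0.076800, 0.108000) → end (x,ẋ)=(0.017143, 0.581049)
phase 2: p=0.0483, T=0.284, ωT=0.814398, cosh=1.350361, sinh=0.907456; start (x,ẋ)=(0.017143, 0.581049) → end (x,ẋ)=(0.190101, 0.703550)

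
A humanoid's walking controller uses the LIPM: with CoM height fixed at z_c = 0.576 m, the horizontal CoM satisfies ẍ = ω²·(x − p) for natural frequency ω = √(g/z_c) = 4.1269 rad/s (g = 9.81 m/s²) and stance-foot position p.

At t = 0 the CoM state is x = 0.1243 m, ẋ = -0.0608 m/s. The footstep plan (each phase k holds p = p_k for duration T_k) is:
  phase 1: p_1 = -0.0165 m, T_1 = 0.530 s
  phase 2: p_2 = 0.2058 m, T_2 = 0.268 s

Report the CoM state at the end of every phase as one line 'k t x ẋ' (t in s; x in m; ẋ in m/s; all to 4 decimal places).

1 0.5300 0.5539 2.2820
2 0.7980 1.5335 5.7591

phase 1: p=-0.0165, T=0.530, ωT=2.187257, cosh=4.511481, sinh=4.399257; start (x,ẋ)=(0.124300, -0.060800) → end (x,ẋ)=(0.553904, 2.281967)
phase 2: p=0.2058, T=0.268, ωT=1.106009, cosh=1.676575, sinh=1.345698; start (x,ẋ)=(0.553904, 2.281967) → end (x,ẋ)=(1.533525, 5.759106)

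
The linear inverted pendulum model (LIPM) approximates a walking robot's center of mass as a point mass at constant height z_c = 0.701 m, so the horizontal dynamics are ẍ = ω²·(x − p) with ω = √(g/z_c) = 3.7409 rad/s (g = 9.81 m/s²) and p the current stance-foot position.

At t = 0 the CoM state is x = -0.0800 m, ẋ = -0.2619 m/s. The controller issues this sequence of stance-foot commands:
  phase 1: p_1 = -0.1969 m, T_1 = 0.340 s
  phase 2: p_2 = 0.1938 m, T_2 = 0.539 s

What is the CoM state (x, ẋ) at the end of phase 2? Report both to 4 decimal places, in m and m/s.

x = -0.6677, ẋ = -3.0544

phase 1: p=-0.1969, T=0.340, ωT=1.271906, cosh=1.923971, sinh=1.643675; start (x,ẋ)=(-0.080000, -0.261900) → end (x,ẋ)=(-0.087061, 0.214909)
phase 2: p=0.1938, T=0.539, ωT=2.016345, cosh=3.821982, sinh=3.688841; start (x,ẋ)=(-0.087061, 0.214909) → end (x,ẋ)=(-0.667728, -3.054389)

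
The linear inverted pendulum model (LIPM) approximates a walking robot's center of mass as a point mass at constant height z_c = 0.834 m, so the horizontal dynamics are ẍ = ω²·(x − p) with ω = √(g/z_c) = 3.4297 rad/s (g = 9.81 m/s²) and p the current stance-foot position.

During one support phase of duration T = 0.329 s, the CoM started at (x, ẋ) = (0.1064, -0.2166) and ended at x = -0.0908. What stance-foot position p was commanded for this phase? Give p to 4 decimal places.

p = 0.2617

ωT = 3.4297·0.329 = 1.128371; cosh(ωT) = 1.707089, sinh(ωT) = 1.383529
x(T) = p + (x₀−p)·cosh(ωT) + (ẋ₀/ω)·sinh(ωT) ⇒ p·(1 − cosh) = x(T) − x₀·cosh − (ẋ₀/ω)·sinh
numerator   = -0.0908 − (0.1064)·1.707089 − (-0.2166/3.4297)·1.383529 = -0.185059
denominator = 1 − 1.707089 = -0.707089
p = -0.185059 / -0.707089 = 0.2617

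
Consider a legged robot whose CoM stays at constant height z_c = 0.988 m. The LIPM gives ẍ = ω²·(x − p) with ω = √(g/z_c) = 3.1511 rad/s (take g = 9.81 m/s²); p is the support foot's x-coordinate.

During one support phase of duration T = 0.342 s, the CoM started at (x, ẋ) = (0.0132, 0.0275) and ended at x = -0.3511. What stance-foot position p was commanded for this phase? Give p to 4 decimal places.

p = 0.6009

ωT = 3.1511·0.342 = 1.077676; cosh(ωT) = 1.639115, sinh(ωT) = 1.298730
x(T) = p + (x₀−p)·cosh(ωT) + (ẋ₀/ω)·sinh(ωT) ⇒ p·(1 − cosh) = x(T) − x₀·cosh − (ẋ₀/ω)·sinh
numerator   = -0.3511 − (0.0132)·1.639115 − (0.0275/3.1511)·1.298730 = -0.384070
denominator = 1 − 1.639115 = -0.639115
p = -0.384070 / -0.639115 = 0.6009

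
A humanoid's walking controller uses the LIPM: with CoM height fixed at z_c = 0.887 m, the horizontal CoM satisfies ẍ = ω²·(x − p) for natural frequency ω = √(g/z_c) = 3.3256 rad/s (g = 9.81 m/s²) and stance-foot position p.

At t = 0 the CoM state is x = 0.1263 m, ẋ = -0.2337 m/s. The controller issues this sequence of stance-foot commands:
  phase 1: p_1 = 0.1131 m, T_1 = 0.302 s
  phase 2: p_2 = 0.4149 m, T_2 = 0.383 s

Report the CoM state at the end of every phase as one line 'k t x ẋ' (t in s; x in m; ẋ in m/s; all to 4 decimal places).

phase 1: p=0.1131, T=0.302, ωT=1.004331, cosh=1.548185, sinh=1.181896; start (x,ẋ)=(0.126300, -0.233700) → end (x,ẋ)=(0.050481, -0.309928)
phase 2: p=0.4149, T=0.383, ωT=1.273705, cosh=1.926931, sinh=1.647138; start (x,ẋ)=(0.050481, -0.309928) → end (x,ẋ)=(-0.440815, -2.593398)

1 0.3020 0.0505 -0.3099
2 0.6850 -0.4408 -2.5934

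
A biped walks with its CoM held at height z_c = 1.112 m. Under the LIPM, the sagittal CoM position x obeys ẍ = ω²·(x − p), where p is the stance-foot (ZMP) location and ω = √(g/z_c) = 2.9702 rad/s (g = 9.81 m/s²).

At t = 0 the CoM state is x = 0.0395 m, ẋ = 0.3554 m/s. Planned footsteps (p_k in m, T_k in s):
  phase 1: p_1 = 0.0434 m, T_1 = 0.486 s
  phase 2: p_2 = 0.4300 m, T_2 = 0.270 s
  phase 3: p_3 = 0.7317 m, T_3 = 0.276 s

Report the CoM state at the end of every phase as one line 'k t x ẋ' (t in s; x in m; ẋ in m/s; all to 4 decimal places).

1 0.4860 0.2740 0.7714
2 0.7560 0.4524 0.6203
3 1.0320 0.5442 0.0818

phase 1: p=0.0434, T=0.486, ωT=1.443517, cosh=2.235831, sinh=1.999736; start (x,ẋ)=(0.039500, 0.355400) → end (x,ẋ)=(0.273959, 0.771450)
phase 2: p=0.4300, T=0.270, ωT=0.801954, cosh=1.339173, sinh=0.890721; start (x,ẋ)=(0.273959, 0.771450) → end (x,ẋ)=(0.452381, 0.620280)
phase 3: p=0.7317, T=0.276, ωT=0.819775, cosh=1.355260, sinh=0.914729; start (x,ẋ)=(0.452381, 0.620280) → end (x,ẋ)=(0.544177, 0.081751)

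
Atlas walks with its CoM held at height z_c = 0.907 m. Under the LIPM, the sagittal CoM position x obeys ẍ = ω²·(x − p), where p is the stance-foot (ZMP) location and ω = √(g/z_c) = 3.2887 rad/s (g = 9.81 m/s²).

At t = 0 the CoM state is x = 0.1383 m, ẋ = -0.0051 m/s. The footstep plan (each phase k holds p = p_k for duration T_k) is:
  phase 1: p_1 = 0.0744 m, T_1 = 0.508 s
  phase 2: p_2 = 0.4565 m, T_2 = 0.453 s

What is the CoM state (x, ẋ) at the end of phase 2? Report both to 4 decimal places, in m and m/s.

phase 1: p=0.0744, T=0.508, ωT=1.670660, cosh=2.751898, sinh=2.563775; start (x,ẋ)=(0.138300, -0.005100) → end (x,ẋ)=(0.246270, 0.524737)
phase 2: p=0.4565, T=0.453, ωT=1.489781, cosh=2.330773, sinh=2.105351; start (x,ẋ)=(0.246270, 0.524737) → end (x,ẋ)=(0.302428, -0.232558)

x = 0.3024, ẋ = -0.2326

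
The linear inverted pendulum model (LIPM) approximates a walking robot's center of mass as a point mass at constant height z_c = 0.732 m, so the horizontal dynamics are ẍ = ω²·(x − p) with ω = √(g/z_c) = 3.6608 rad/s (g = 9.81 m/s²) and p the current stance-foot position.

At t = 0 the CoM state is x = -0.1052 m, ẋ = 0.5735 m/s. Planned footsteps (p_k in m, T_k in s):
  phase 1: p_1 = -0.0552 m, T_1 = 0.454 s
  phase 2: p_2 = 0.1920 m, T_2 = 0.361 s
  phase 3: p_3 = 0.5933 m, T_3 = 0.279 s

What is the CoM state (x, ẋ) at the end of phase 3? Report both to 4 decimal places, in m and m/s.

phase 1: p=-0.0552, T=0.454, ωT=1.662003, cosh=2.729808, sinh=2.540049; start (x,ẋ)=(-0.105200, 0.573500) → end (x,ẋ)=(0.206233, 1.100614)
phase 2: p=0.1920, T=0.361, ωT=1.321549, cosh=2.007973, sinh=1.741251; start (x,ẋ)=(0.206233, 1.100614) → end (x,ẋ)=(0.744084, 2.300730)
phase 3: p=0.5933, T=0.279, ωT=1.021363, cosh=1.568541, sinh=1.208437; start (x,ẋ)=(0.744084, 2.300730) → end (x,ẋ)=(1.589286, 4.275835)

x = 1.5893, ẋ = 4.2758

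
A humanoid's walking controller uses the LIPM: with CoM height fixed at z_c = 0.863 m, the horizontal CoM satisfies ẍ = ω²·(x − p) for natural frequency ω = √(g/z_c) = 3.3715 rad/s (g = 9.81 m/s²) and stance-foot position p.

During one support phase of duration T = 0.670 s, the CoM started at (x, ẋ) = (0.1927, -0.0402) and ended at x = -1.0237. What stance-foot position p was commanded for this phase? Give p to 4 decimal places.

ωT = 3.3715·0.670 = 2.258905; cosh(ωT) = 4.838533, sinh(ωT) = 4.734068
x(T) = p + (x₀−p)·cosh(ωT) + (ẋ₀/ω)·sinh(ωT) ⇒ p·(1 − cosh) = x(T) − x₀·cosh − (ẋ₀/ω)·sinh
numerator   = -1.0237 − (0.1927)·4.838533 − (-0.0402/3.3715)·4.734068 = -1.899639
denominator = 1 − 4.838533 = -3.838533
p = -1.899639 / -3.838533 = 0.4949

p = 0.4949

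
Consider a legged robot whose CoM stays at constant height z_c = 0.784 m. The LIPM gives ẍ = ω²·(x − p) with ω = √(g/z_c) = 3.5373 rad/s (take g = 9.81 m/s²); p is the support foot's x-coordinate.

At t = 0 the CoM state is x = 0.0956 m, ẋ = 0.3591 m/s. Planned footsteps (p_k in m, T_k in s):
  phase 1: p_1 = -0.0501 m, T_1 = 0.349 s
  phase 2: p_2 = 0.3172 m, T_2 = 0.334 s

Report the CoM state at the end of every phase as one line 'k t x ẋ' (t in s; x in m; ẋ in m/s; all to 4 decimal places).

1 0.3490 0.3811 1.4799
2 0.6830 1.0488 2.9726

phase 1: p=-0.0501, T=0.349, ωT=1.234518, cosh=1.863848, sinh=1.572873; start (x,ẋ)=(0.095600, 0.359100) → end (x,ẋ)=(0.381138, 1.479942)
phase 2: p=0.3172, T=0.334, ωT=1.181458, cosh=1.782977, sinh=1.476146; start (x,ẋ)=(0.381138, 1.479942) → end (x,ẋ)=(1.048792, 2.972558)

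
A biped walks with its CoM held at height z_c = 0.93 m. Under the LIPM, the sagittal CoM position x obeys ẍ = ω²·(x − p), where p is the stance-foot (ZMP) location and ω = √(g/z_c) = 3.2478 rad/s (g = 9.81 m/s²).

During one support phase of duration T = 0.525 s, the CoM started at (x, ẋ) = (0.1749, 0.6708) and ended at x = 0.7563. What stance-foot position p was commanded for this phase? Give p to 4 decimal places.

ωT = 3.2478·0.525 = 1.705095; cosh(ωT) = 2.841832, sinh(ωT) = 2.660077
x(T) = p + (x₀−p)·cosh(ωT) + (ẋ₀/ω)·sinh(ωT) ⇒ p·(1 − cosh) = x(T) − x₀·cosh − (ẋ₀/ω)·sinh
numerator   = 0.7563 − (0.1749)·2.841832 − (0.6708/3.2478)·2.660077 = -0.290148
denominator = 1 − 2.841832 = -1.841832
p = -0.290148 / -1.841832 = 0.1575

p = 0.1575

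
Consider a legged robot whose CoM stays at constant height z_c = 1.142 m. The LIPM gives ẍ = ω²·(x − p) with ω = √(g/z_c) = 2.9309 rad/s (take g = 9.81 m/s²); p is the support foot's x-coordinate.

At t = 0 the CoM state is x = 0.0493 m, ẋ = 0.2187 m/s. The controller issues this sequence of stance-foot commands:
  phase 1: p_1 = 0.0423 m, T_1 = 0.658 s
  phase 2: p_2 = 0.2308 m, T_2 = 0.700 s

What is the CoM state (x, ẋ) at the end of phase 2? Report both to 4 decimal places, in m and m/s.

x = 1.6691, ẋ = 4.2902

phase 1: p=0.0423, T=0.658, ωT=1.928532, cosh=3.512383, sinh=3.367022; start (x,ẋ)=(0.049300, 0.218700) → end (x,ẋ)=(0.318130, 0.837237)
phase 2: p=0.2308, T=0.700, ωT=2.051630, cosh=3.954549, sinh=3.826024; start (x,ẋ)=(0.318130, 0.837237) → end (x,ẋ)=(1.669086, 4.290182)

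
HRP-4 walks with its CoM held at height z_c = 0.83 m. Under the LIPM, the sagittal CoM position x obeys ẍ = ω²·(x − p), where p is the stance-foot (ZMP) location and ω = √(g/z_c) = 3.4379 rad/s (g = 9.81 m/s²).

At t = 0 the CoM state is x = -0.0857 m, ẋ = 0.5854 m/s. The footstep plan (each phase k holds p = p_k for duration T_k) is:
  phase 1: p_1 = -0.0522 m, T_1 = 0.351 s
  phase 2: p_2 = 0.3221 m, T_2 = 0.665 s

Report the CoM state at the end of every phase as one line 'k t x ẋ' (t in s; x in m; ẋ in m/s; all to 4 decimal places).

phase 1: p=-0.0522, T=0.351, ωT=1.206703, cosh=1.820814, sinh=1.521632; start (x,ẋ)=(-0.085700, 0.585400) → end (x,ẋ)=(0.145904, 0.890659)
phase 2: p=0.3221, T=0.665, ωT=2.286204, cosh=4.969585, sinh=4.867933; start (x,ẋ)=(0.145904, 0.890659) → end (x,ẋ)=(0.707616, 1.477477)

1 0.3510 0.1459 0.8907
2 1.0160 0.7076 1.4775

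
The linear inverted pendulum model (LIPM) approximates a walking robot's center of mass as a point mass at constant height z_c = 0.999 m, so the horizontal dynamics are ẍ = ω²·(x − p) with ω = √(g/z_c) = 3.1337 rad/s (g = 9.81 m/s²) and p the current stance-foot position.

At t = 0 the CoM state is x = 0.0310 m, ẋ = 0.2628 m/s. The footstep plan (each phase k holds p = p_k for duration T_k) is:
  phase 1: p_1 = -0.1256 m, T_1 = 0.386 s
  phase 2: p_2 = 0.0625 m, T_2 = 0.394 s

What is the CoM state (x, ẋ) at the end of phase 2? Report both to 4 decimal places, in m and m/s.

phase 1: p=-0.1256, T=0.386, ωT=1.209608, cosh=1.825243, sinh=1.526928; start (x,ẋ)=(0.031000, 0.262800) → end (x,ẋ)=(0.288285, 1.228995)
phase 2: p=0.0625, T=0.394, ωT=1.234678, cosh=1.864100, sinh=1.573171; start (x,ẋ)=(0.288285, 1.228995) → end (x,ẋ)=(1.100362, 3.404054)

x = 1.1004, ẋ = 3.4041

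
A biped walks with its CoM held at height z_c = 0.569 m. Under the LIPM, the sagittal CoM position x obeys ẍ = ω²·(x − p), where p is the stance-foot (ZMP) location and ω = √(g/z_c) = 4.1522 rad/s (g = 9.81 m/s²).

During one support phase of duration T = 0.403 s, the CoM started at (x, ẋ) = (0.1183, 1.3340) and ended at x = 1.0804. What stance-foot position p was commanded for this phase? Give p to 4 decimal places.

ωT = 4.1522·0.403 = 1.673337; cosh(ωT) = 2.758771, sinh(ωT) = 2.571151
x(T) = p + (x₀−p)·cosh(ωT) + (ẋ₀/ω)·sinh(ωT) ⇒ p·(1 − cosh) = x(T) − x₀·cosh − (ẋ₀/ω)·sinh
numerator   = 1.0804 − (0.1183)·2.758771 − (1.3340/4.1522)·2.571151 = -0.072010
denominator = 1 − 2.758771 = -1.758771
p = -0.072010 / -1.758771 = 0.0409

p = 0.0409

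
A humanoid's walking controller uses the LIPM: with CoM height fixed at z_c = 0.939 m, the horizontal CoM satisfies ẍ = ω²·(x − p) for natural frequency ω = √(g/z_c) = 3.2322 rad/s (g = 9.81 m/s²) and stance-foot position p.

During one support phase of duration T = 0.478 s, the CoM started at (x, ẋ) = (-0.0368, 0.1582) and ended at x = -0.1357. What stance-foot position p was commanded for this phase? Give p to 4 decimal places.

p = 0.1069

ωT = 3.2322·0.478 = 1.544992; cosh(ωT) = 2.450623, sinh(ωT) = 2.237309
x(T) = p + (x₀−p)·cosh(ωT) + (ẋ₀/ω)·sinh(ωT) ⇒ p·(1 − cosh) = x(T) − x₀·cosh − (ẋ₀/ω)·sinh
numerator   = -0.1357 − (-0.0368)·2.450623 − (0.1582/3.2322)·2.237309 = -0.155022
denominator = 1 − 2.450623 = -1.450623
p = -0.155022 / -1.450623 = 0.1069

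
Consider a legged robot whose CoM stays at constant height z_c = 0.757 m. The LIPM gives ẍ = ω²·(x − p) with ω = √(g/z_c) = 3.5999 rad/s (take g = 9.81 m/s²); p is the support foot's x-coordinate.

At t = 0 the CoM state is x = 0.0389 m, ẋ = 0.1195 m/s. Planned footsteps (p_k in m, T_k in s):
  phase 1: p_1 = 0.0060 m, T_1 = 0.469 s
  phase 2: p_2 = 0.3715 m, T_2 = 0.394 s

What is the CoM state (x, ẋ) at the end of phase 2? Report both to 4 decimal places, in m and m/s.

phase 1: p=0.0060, T=0.469, ωT=1.688353, cosh=2.797693, sinh=2.612870; start (x,ẋ)=(0.038900, 0.119500) → end (x,ẋ)=(0.184779, 0.643784)
phase 2: p=0.3715, T=0.394, ωT=1.418361, cosh=2.186227, sinh=1.944116; start (x,ẋ)=(0.184779, 0.643784) → end (x,ẋ)=(0.310960, 0.100670)

x = 0.3110, ẋ = 0.1007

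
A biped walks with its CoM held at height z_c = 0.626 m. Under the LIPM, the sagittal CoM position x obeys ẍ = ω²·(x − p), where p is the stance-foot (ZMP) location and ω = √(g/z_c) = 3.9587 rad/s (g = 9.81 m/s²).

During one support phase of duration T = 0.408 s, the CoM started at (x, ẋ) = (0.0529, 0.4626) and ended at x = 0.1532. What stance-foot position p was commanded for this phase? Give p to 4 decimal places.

p = 0.1656

ωT = 3.9587·0.408 = 1.615150; cosh(ωT) = 2.613751, sinh(ωT) = 2.414890
x(T) = p + (x₀−p)·cosh(ωT) + (ẋ₀/ω)·sinh(ωT) ⇒ p·(1 − cosh) = x(T) − x₀·cosh − (ẋ₀/ω)·sinh
numerator   = 0.1532 − (0.0529)·2.613751 − (0.4626/3.9587)·2.414890 = -0.267263
denominator = 1 − 2.613751 = -1.613751
p = -0.267263 / -1.613751 = 0.1656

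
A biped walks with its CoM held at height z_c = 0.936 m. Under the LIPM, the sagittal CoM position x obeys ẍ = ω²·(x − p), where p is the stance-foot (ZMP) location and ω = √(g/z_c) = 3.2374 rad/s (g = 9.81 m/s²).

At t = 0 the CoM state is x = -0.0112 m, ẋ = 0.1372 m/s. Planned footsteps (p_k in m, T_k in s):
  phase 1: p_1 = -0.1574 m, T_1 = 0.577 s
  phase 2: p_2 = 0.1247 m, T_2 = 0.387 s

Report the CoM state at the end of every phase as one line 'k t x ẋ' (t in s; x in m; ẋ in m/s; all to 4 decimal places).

1 0.5770 0.4612 1.9506
2 0.9640 1.7301 5.4434

phase 1: p=-0.1574, T=0.577, ωT=1.867980, cosh=3.314819, sinh=3.160383; start (x,ẋ)=(-0.011200, 0.137200) → end (x,ẋ)=(0.461163, 1.950627)
phase 2: p=0.1247, T=0.387, ωT=1.252874, cosh=1.893035, sinh=1.607353; start (x,ẋ)=(0.461163, 1.950627) → end (x,ẋ)=(1.730112, 5.443438)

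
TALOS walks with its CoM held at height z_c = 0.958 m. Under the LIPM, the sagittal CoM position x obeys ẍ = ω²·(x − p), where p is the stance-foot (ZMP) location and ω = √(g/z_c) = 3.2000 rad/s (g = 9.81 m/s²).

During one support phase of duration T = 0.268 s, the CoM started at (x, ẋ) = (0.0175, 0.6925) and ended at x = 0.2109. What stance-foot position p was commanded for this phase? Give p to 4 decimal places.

p = 0.0579

ωT = 3.2000·0.268 = 0.857600; cosh(ωT) = 1.390837, sinh(ωT) = 0.966659
x(T) = p + (x₀−p)·cosh(ωT) + (ẋ₀/ω)·sinh(ωT) ⇒ p·(1 − cosh) = x(T) − x₀·cosh − (ẋ₀/ω)·sinh
numerator   = 0.2109 − (0.0175)·1.390837 − (0.6925/3.2000)·0.966659 = -0.022631
denominator = 1 − 1.390837 = -0.390837
p = -0.022631 / -0.390837 = 0.0579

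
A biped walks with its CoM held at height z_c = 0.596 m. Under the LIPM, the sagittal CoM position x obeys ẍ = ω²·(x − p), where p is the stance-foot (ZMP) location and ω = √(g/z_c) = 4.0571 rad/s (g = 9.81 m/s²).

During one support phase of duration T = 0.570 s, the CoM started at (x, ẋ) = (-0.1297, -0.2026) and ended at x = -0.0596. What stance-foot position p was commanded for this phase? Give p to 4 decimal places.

ωT = 4.0571·0.570 = 2.312547; cosh(ωT) = 5.099563, sinh(ωT) = 5.000554
x(T) = p + (x₀−p)·cosh(ωT) + (ẋ₀/ω)·sinh(ωT) ⇒ p·(1 − cosh) = x(T) − x₀·cosh − (ẋ₀/ω)·sinh
numerator   = -0.0596 − (-0.1297)·5.099563 − (-0.2026/4.0571)·5.000554 = 0.851527
denominator = 1 − 5.099563 = -4.099563
p = 0.851527 / -4.099563 = -0.2077

p = -0.2077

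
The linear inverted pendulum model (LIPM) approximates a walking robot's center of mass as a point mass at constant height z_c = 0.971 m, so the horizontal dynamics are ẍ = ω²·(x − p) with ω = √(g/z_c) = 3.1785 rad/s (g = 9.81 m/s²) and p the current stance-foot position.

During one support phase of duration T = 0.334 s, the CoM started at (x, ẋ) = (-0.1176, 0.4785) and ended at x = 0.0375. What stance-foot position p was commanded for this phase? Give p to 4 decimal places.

ωT = 3.1785·0.334 = 1.061619; cosh(ωT) = 1.618472, sinh(ωT) = 1.272576
x(T) = p + (x₀−p)·cosh(ωT) + (ẋ₀/ω)·sinh(ωT) ⇒ p·(1 − cosh) = x(T) − x₀·cosh − (ẋ₀/ω)·sinh
numerator   = 0.0375 − (-0.1176)·1.618472 − (0.4785/3.1785)·1.272576 = 0.036255
denominator = 1 − 1.618472 = -0.618472
p = 0.036255 / -0.618472 = -0.0586

p = -0.0586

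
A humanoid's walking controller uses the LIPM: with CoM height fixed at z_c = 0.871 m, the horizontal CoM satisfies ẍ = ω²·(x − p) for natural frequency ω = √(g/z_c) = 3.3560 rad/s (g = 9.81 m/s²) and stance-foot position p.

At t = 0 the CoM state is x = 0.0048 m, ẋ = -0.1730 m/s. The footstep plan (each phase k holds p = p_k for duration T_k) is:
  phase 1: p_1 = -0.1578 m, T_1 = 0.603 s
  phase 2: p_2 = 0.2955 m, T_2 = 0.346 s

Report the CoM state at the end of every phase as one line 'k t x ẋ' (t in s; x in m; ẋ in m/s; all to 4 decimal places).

phase 1: p=-0.1578, T=0.603, ωT=2.023668, cosh=3.849098, sinh=3.716928; start (x,ẋ)=(0.004800, -0.173000) → end (x,ẋ)=(0.276458, 1.362380)
phase 2: p=0.2955, T=0.346, ωT=1.161176, cosh=1.753402, sinh=1.440285; start (x,ẋ)=(0.276458, 1.362380) → end (x,ẋ)=(0.846800, 2.296758)

1 0.6030 0.2765 1.3624
2 0.9490 0.8468 2.2968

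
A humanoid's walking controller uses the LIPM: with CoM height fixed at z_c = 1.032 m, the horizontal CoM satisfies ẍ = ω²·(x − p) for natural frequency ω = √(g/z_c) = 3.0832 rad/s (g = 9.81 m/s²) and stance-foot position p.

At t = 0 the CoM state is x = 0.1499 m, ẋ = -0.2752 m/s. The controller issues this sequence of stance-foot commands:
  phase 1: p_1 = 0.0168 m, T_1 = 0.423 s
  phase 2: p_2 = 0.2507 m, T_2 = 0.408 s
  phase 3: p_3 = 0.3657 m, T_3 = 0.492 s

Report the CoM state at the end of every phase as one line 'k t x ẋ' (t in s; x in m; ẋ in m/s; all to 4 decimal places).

phase 1: p=0.0168, T=0.423, ωT=1.304194, cosh=1.978054, sinh=1.706663; start (x,ẋ)=(0.149900, -0.275200) → end (x,ẋ)=(0.127746, 0.156009)
phase 2: p=0.2507, T=0.408, ωT=1.257946, cosh=1.901212, sinh=1.616974; start (x,ẋ)=(0.127746, 0.156009) → end (x,ẋ)=(0.098757, -0.316376)
phase 3: p=0.3657, T=0.492, ωT=1.516934, cosh=2.388807, sinh=2.169423; start (x,ẋ)=(0.098757, -0.316376) → end (x,ẋ)=(-0.494586, -2.541281)

1 0.4230 0.1277 0.1560
2 0.8310 0.0988 -0.3164
3 1.3230 -0.4946 -2.5413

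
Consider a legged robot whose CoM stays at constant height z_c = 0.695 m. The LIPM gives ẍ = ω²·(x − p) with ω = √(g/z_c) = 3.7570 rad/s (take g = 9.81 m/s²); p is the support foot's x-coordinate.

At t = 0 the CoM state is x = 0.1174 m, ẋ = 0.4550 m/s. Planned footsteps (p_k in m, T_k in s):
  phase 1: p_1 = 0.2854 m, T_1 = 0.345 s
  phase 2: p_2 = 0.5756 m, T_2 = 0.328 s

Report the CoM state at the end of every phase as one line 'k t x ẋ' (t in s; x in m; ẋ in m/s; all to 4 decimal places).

1 0.3450 0.1602 -0.1734
2 0.6730 -0.2697 -2.7711

phase 1: p=0.2854, T=0.345, ωT=1.296165, cosh=1.964415, sinh=1.690836; start (x,ẋ)=(0.117400, 0.455000) → end (x,ẋ)=(0.160151, -0.173406)
phase 2: p=0.5756, T=0.328, ωT=1.232296, cosh=1.860358, sinh=1.568736; start (x,ẋ)=(0.160151, -0.173406) → end (x,ẋ)=(-0.269690, -2.771148)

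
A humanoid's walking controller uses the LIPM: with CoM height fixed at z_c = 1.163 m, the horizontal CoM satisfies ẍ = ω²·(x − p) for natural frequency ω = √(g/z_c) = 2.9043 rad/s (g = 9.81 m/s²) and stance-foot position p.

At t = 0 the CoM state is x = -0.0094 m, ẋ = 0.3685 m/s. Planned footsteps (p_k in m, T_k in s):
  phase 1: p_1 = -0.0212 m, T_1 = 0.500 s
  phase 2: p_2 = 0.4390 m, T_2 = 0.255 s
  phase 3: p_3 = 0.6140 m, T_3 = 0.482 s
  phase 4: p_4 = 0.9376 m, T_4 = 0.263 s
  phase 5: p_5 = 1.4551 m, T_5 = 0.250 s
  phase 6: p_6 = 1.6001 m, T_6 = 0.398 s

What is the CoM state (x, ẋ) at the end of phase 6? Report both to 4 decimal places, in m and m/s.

x = 0.2397, ẋ = -3.5022

phase 1: p=-0.0212, T=0.500, ωT=1.452150, cosh=2.253178, sinh=2.019112; start (x,ẋ)=(-0.009400, 0.368500) → end (x,ẋ)=(0.261574, 0.899493)
phase 2: p=0.4390, T=0.255, ωT=0.740596, cosh=1.287008, sinh=0.810178; start (x,ẋ)=(0.261574, 0.899493) → end (x,ẋ)=(0.461572, 0.740171)
phase 3: p=0.6140, T=0.482, ωT=1.399873, cosh=2.150656, sinh=1.904027; start (x,ẋ)=(0.461572, 0.740171) → end (x,ẋ)=(0.771428, 0.748948)
phase 4: p=0.9376, T=0.263, ωT=0.763831, cosh=1.306181, sinh=0.840303; start (x,ẋ)=(0.771428, 0.748948) → end (x,ẋ)=(0.937243, 0.572721)
phase 5: p=1.4551, T=0.250, ωT=0.726075, cosh=1.275378, sinh=0.791574; start (x,ẋ)=(0.937243, 0.572721) → end (x,ẋ)=(0.950733, -0.460100)
phase 6: p=1.6001, T=0.398, ωT=1.155911, cosh=1.745844, sinh=1.431074; start (x,ẋ)=(0.950733, -0.460100) → end (x,ẋ)=(0.239696, -3.502204)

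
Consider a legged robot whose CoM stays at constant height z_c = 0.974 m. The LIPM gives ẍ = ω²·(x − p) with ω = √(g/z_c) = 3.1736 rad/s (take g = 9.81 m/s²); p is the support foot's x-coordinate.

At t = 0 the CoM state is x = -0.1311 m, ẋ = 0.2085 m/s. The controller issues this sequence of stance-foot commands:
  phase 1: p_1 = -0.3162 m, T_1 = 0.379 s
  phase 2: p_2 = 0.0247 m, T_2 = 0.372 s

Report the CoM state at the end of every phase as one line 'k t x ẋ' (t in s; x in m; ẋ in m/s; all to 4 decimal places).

phase 1: p=-0.3162, T=0.379, ωT=1.202794, cosh=1.814881, sinh=1.514527; start (x,ẋ)=(-0.131100, 0.208500) → end (x,ẋ)=(0.119236, 1.268086)
phase 2: p=0.0247, T=0.372, ωT=1.180579, cosh=1.781680, sinh=1.474579; start (x,ẋ)=(0.119236, 1.268086) → end (x,ẋ)=(0.782336, 2.701728)

1 0.3790 0.1192 1.2681
2 0.7510 0.7823 2.7017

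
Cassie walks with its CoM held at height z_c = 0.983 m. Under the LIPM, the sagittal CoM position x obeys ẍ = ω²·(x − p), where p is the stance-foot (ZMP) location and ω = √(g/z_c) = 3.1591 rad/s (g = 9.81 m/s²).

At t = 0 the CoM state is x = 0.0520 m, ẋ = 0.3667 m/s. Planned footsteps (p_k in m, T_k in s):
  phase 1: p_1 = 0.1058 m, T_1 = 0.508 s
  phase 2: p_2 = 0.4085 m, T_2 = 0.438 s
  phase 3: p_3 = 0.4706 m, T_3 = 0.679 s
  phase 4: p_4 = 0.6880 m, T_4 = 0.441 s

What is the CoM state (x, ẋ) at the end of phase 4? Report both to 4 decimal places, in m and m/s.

x = -0.3494, ẋ = -3.0933

phase 1: p=0.1058, T=0.508, ωT=1.604823, cosh=2.588951, sinh=2.388026; start (x,ẋ)=(0.052000, 0.366700) → end (x,ẋ)=(0.243710, 0.543501)
phase 2: p=0.4085, T=0.438, ωT=1.383686, cosh=2.120116, sinh=1.869463; start (x,ẋ)=(0.243710, 0.543501) → end (x,ẋ)=(0.380754, 0.179065)
phase 3: p=0.4706, T=0.679, ωT=2.145029, cosh=4.329676, sinh=4.212612; start (x,ẋ)=(0.380754, 0.179065) → end (x,ẋ)=(0.320378, -0.420378)
phase 4: p=0.6880, T=0.441, ωT=1.393163, cosh=2.137929, sinh=1.889640; start (x,ẋ)=(0.320378, -0.420378) → end (x,ẋ)=(-0.349403, -3.093284)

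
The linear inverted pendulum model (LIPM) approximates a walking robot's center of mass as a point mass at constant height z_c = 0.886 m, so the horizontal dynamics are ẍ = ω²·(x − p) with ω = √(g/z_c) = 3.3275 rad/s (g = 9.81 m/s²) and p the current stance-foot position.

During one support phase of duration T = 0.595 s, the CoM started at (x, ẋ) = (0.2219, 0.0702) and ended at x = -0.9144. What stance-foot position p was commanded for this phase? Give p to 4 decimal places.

p = 0.6722

ωT = 3.3275·0.595 = 1.979863; cosh(ωT) = 3.689918, sinh(ωT) = 3.551829
x(T) = p + (x₀−p)·cosh(ωT) + (ẋ₀/ω)·sinh(ωT) ⇒ p·(1 − cosh) = x(T) − x₀·cosh − (ẋ₀/ω)·sinh
numerator   = -0.9144 − (0.2219)·3.689918 − (0.0702/3.3275)·3.551829 = -1.808125
denominator = 1 − 3.689918 = -2.689918
p = -1.808125 / -2.689918 = 0.6722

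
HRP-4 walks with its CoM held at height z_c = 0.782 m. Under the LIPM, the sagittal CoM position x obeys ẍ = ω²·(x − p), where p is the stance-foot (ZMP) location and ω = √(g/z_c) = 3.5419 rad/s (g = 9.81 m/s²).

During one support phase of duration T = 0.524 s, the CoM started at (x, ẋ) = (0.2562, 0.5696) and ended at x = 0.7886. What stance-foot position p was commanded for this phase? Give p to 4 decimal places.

p = 0.2428

ωT = 3.5419·0.524 = 1.855956; cosh(ωT) = 3.277056, sinh(ωT) = 3.120753
x(T) = p + (x₀−p)·cosh(ωT) + (ẋ₀/ω)·sinh(ωT) ⇒ p·(1 − cosh) = x(T) − x₀·cosh − (ẋ₀/ω)·sinh
numerator   = 0.7886 − (0.2562)·3.277056 − (0.5696/3.5419)·3.120753 = -0.552854
denominator = 1 − 3.277056 = -2.277056
p = -0.552854 / -2.277056 = 0.2428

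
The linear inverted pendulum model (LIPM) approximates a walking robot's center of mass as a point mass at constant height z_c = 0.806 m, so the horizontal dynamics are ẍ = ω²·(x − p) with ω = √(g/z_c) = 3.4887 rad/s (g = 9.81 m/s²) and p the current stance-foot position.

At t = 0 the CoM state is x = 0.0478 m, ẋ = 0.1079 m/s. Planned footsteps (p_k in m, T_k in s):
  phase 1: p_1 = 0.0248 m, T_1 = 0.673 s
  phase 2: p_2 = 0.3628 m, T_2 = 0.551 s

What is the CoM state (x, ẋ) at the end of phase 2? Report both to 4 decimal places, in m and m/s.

phase 1: p=0.0248, T=0.673, ωT=2.347895, cosh=5.279546, sinh=5.183976; start (x,ẋ)=(0.047800, 0.107900) → end (x,ẋ)=(0.306562, 0.985626)
phase 2: p=0.3628, T=0.551, ωT=1.922274, cosh=3.491379, sinh=3.345105; start (x,ẋ)=(0.306562, 0.985626) → end (x,ẋ)=(1.111509, 2.784889)

x = 1.1115, ẋ = 2.7849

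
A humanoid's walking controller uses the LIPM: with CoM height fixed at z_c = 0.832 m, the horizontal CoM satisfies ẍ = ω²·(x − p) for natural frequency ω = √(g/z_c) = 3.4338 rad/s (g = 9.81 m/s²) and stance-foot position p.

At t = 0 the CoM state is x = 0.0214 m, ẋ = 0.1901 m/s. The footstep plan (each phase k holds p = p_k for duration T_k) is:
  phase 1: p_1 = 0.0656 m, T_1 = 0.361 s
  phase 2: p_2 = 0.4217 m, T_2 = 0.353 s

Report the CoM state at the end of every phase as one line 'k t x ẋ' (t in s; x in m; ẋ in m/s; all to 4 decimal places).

1 0.3610 0.0705 0.1157
2 0.7140 -0.1691 -1.6356

phase 1: p=0.0656, T=0.361, ωT=1.239602, cosh=1.871869, sinh=1.582369; start (x,ẋ)=(0.021400, 0.190100) → end (x,ẋ)=(0.070466, 0.115680)
phase 2: p=0.4217, T=0.353, ωT=1.212131, cosh=1.829101, sinh=1.531539; start (x,ẋ)=(0.070466, 0.115680) → end (x,ẋ)=(-0.169148, -1.635551)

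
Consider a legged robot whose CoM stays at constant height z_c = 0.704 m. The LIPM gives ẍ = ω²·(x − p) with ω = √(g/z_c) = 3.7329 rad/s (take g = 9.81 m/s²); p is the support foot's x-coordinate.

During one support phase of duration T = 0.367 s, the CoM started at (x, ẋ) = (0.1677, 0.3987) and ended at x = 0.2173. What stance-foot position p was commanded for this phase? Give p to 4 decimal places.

ωT = 3.7329·0.367 = 1.369974; cosh(ωT) = 2.094682, sinh(ωT) = 1.840568
x(T) = p + (x₀−p)·cosh(ωT) + (ẋ₀/ω)·sinh(ωT) ⇒ p·(1 − cosh) = x(T) − x₀·cosh − (ẋ₀/ω)·sinh
numerator   = 0.2173 − (0.1677)·2.094682 − (0.3987/3.7329)·1.840568 = -0.330564
denominator = 1 − 2.094682 = -1.094682
p = -0.330564 / -1.094682 = 0.3020

p = 0.3020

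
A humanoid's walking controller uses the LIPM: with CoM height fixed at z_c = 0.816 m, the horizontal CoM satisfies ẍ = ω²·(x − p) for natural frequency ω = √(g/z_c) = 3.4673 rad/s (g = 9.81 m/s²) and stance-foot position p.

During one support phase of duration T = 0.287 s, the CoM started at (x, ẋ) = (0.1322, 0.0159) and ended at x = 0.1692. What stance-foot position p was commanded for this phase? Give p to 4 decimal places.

p = 0.0733

ωT = 3.4673·0.287 = 0.995115; cosh(ωT) = 1.537358, sinh(ωT) = 1.167677
x(T) = p + (x₀−p)·cosh(ωT) + (ẋ₀/ω)·sinh(ωT) ⇒ p·(1 − cosh) = x(T) − x₀·cosh − (ẋ₀/ω)·sinh
numerator   = 0.1692 − (0.1322)·1.537358 − (0.0159/3.4673)·1.167677 = -0.039393
denominator = 1 − 1.537358 = -0.537358
p = -0.039393 / -0.537358 = 0.0733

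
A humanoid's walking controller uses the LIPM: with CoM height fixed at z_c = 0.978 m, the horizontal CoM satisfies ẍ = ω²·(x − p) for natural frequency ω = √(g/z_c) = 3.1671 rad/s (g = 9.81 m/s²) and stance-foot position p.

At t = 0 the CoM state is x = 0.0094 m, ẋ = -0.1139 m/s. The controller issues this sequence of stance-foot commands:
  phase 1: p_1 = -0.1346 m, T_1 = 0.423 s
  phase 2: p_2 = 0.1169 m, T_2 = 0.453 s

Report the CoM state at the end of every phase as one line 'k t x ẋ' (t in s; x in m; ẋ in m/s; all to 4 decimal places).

phase 1: p=-0.1346, T=0.423, ωT=1.339683, cosh=2.039881, sinh=1.777953; start (x,ẋ)=(0.009400, -0.113900) → end (x,ẋ)=(0.095202, 0.578515)
phase 2: p=0.1169, T=0.453, ωT=1.434696, cosh=2.218279, sinh=1.980091; start (x,ẋ)=(0.095202, 0.578515) → end (x,ẋ)=(0.430458, 1.147233)

1 0.4230 0.0952 0.5785
2 0.8760 0.4305 1.1472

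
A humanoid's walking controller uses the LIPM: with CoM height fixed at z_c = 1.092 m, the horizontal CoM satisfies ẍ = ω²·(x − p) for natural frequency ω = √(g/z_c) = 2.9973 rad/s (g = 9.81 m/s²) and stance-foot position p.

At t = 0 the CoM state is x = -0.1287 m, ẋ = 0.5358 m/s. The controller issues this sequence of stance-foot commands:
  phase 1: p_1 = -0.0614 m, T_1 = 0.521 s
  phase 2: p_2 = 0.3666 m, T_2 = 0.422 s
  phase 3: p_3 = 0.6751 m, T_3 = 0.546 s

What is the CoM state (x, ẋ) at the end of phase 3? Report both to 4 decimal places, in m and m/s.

x = 0.7792, ẋ = 0.5709

phase 1: p=-0.0614, T=0.521, ωT=1.561593, cosh=2.488106, sinh=2.278304; start (x,ẋ)=(-0.128700, 0.535800) → end (x,ẋ)=(0.178422, 0.873551)
phase 2: p=0.3666, T=0.422, ωT=1.264861, cosh=1.912439, sinh=1.630160; start (x,ẋ)=(0.178422, 0.873551) → end (x,ẋ)=(0.481825, 0.751162)
phase 3: p=0.6751, T=0.546, ωT=1.636526, cosh=2.665973, sinh=2.471318; start (x,ẋ)=(0.481825, 0.751162) → end (x,ẋ)=(0.779178, 0.570935)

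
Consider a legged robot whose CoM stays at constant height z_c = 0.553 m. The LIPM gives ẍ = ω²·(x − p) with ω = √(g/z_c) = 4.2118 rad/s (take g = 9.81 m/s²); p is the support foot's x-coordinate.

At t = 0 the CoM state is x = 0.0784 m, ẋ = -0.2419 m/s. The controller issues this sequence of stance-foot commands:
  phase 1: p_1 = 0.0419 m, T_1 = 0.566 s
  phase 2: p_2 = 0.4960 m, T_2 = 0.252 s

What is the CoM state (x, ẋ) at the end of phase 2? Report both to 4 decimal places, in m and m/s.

x = -0.5655, ẋ = -3.8216

phase 1: p=0.0419, T=0.566, ωT=2.383879, cosh=5.469543, sinh=5.377351; start (x,ẋ)=(0.078400, -0.241900) → end (x,ẋ)=(-0.067304, -0.496419)
phase 2: p=0.4960, T=0.252, ωT=1.061374, cosh=1.618159, sinh=1.272179; start (x,ẋ)=(-0.067304, -0.496419) → end (x,ẋ)=(-0.565459, -3.821558)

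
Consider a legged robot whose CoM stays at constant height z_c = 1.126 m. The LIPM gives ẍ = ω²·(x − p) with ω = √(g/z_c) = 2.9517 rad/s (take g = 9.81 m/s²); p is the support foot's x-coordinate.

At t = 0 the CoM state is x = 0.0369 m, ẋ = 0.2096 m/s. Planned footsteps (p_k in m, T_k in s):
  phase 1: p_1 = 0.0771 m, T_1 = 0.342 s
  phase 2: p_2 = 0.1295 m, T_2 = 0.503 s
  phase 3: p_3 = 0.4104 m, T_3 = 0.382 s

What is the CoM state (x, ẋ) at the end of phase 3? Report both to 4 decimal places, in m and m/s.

x = 0.1469, ẋ = -0.4892

phase 1: p=0.0771, T=0.342, ωT=1.009481, cosh=1.554293, sinh=1.189885; start (x,ẋ)=(0.036900, 0.209600) → end (x,ẋ)=(0.099111, 0.184590)
phase 2: p=0.1295, T=0.503, ωT=1.484705, cosh=2.320116, sinh=2.093547; start (x,ẋ)=(0.099111, 0.184590) → end (x,ẋ)=(0.189918, 0.240481)
phase 3: p=0.4104, T=0.382, ωT=1.127549, cosh=1.705953, sinh=1.382127; start (x,ẋ)=(0.189918, 0.240481) → end (x,ẋ)=(0.146873, -0.489234)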